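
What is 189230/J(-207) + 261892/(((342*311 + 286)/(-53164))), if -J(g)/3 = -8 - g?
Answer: -1041543386872/7958607 ≈ -1.3087e+5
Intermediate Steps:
J(g) = 24 + 3*g (J(g) = -3*(-8 - g) = 24 + 3*g)
189230/J(-207) + 261892/(((342*311 + 286)/(-53164))) = 189230/(24 + 3*(-207)) + 261892/(((342*311 + 286)/(-53164))) = 189230/(24 - 621) + 261892/(((106362 + 286)*(-1/53164))) = 189230/(-597) + 261892/((106648*(-1/53164))) = 189230*(-1/597) + 261892/(-26662/13291) = -189230/597 + 261892*(-13291/26662) = -189230/597 - 1740403286/13331 = -1041543386872/7958607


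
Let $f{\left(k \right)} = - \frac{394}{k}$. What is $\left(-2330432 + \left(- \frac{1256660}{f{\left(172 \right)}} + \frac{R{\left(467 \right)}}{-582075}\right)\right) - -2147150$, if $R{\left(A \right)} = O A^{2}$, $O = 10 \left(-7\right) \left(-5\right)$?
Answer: $\frac{1674987684836}{4586751} \approx 3.6518 \cdot 10^{5}$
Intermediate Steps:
$O = 350$ ($O = \left(-70\right) \left(-5\right) = 350$)
$R{\left(A \right)} = 350 A^{2}$
$\left(-2330432 + \left(- \frac{1256660}{f{\left(172 \right)}} + \frac{R{\left(467 \right)}}{-582075}\right)\right) - -2147150 = \left(-2330432 + \left(- \frac{1256660}{\left(-394\right) \frac{1}{172}} + \frac{350 \cdot 467^{2}}{-582075}\right)\right) - -2147150 = \left(-2330432 + \left(- \frac{1256660}{\left(-394\right) \frac{1}{172}} + 350 \cdot 218089 \left(- \frac{1}{582075}\right)\right)\right) + 2147150 = \left(-2330432 - \left(\frac{3053246}{23283} + \frac{1256660}{- \frac{197}{86}}\right)\right) + 2147150 = \left(-2330432 - - \frac{2515656581618}{4586751}\right) + 2147150 = \left(-2330432 + \left(\frac{108072760}{197} - \frac{3053246}{23283}\right)\right) + 2147150 = \left(-2330432 + \frac{2515656581618}{4586751}\right) + 2147150 = - \frac{8173454724814}{4586751} + 2147150 = \frac{1674987684836}{4586751}$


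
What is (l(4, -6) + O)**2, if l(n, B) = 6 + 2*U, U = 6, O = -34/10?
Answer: 5329/25 ≈ 213.16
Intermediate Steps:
O = -17/5 (O = -34*1/10 = -17/5 ≈ -3.4000)
l(n, B) = 18 (l(n, B) = 6 + 2*6 = 6 + 12 = 18)
(l(4, -6) + O)**2 = (18 - 17/5)**2 = (73/5)**2 = 5329/25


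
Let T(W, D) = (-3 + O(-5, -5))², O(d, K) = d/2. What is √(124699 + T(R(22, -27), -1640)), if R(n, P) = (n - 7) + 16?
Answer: √498917/2 ≈ 353.17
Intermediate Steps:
O(d, K) = d/2 (O(d, K) = d*(½) = d/2)
R(n, P) = 9 + n (R(n, P) = (-7 + n) + 16 = 9 + n)
T(W, D) = 121/4 (T(W, D) = (-3 + (½)*(-5))² = (-3 - 5/2)² = (-11/2)² = 121/4)
√(124699 + T(R(22, -27), -1640)) = √(124699 + 121/4) = √(498917/4) = √498917/2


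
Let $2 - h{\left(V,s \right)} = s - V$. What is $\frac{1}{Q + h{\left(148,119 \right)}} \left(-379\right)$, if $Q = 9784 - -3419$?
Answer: $- \frac{379}{13234} \approx -0.028638$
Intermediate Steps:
$h{\left(V,s \right)} = 2 + V - s$ ($h{\left(V,s \right)} = 2 - \left(s - V\right) = 2 + \left(V - s\right) = 2 + V - s$)
$Q = 13203$ ($Q = 9784 + 3419 = 13203$)
$\frac{1}{Q + h{\left(148,119 \right)}} \left(-379\right) = \frac{1}{13203 + \left(2 + 148 - 119\right)} \left(-379\right) = \frac{1}{13203 + 31} \left(-379\right) = \frac{1}{13234} \left(-379\right) = - \frac{379}{13234}$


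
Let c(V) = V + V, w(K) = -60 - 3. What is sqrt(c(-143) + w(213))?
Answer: I*sqrt(349) ≈ 18.682*I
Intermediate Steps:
w(K) = -63
c(V) = 2*V
sqrt(c(-143) + w(213)) = sqrt(2*(-143) - 63) = sqrt(-286 - 63) = sqrt(-349) = I*sqrt(349)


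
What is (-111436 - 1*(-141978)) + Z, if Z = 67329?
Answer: 97871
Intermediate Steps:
(-111436 - 1*(-141978)) + Z = (-111436 - 1*(-141978)) + 67329 = (-111436 + 141978) + 67329 = 30542 + 67329 = 97871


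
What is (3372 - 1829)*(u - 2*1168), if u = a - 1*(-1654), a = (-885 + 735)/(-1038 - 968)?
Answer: -1055367253/1003 ≈ -1.0522e+6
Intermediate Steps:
a = 75/1003 (a = -150/(-2006) = -150*(-1/2006) = 75/1003 ≈ 0.074776)
u = 1659037/1003 (u = 75/1003 - 1*(-1654) = 75/1003 + 1654 = 1659037/1003 ≈ 1654.1)
(3372 - 1829)*(u - 2*1168) = (3372 - 1829)*(1659037/1003 - 2*1168) = 1543*(1659037/1003 - 2336) = 1543*(-683971/1003) = -1055367253/1003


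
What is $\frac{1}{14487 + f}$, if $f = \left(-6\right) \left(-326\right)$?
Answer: $\frac{1}{16443} \approx 6.0816 \cdot 10^{-5}$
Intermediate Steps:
$f = 1956$
$\frac{1}{14487 + f} = \frac{1}{14487 + 1956} = \frac{1}{16443}$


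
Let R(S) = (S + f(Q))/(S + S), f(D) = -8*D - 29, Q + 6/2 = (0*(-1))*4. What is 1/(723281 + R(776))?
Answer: 1552/1122532883 ≈ 1.3826e-6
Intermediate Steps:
Q = -3 (Q = -3 + (0*(-1))*4 = -3 + 0*4 = -3 + 0 = -3)
f(D) = -29 - 8*D
R(S) = (-5 + S)/(2*S) (R(S) = (S + (-29 - 8*(-3)))/(S + S) = (S + (-29 + 24))/((2*S)) = (S - 5)*(1/(2*S)) = (-5 + S)*(1/(2*S)) = (-5 + S)/(2*S))
1/(723281 + R(776)) = 1/(723281 + (½)*(-5 + 776)/776) = 1/(723281 + (½)*(1/776)*771) = 1/(723281 + 771/1552) = 1/(1122532883/1552) = 1552/1122532883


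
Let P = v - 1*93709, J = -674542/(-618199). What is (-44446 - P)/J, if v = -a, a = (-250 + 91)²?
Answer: 23041513128/337271 ≈ 68318.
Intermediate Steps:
a = 25281 (a = (-159)² = 25281)
v = -25281 (v = -1*25281 = -25281)
J = 674542/618199 (J = -674542*(-1/618199) = 674542/618199 ≈ 1.0911)
P = -118990 (P = -25281 - 1*93709 = -25281 - 93709 = -118990)
(-44446 - P)/J = (-44446 - 1*(-118990))/(674542/618199) = (-44446 + 118990)*(618199/674542) = 74544*(618199/674542) = 23041513128/337271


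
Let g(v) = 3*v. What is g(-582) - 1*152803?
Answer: -154549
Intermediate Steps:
g(-582) - 1*152803 = 3*(-582) - 1*152803 = -1746 - 152803 = -154549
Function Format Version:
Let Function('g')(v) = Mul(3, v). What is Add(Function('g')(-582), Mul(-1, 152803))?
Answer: -154549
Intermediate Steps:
Add(Function('g')(-582), Mul(-1, 152803)) = Add(Mul(3, -582), Mul(-1, 152803)) = Add(-1746, -152803) = -154549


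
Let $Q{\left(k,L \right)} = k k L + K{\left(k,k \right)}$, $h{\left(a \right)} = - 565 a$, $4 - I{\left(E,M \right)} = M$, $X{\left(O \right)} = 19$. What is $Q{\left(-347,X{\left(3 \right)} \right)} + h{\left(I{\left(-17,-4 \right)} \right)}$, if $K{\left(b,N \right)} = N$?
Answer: $2282904$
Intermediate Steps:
$I{\left(E,M \right)} = 4 - M$
$Q{\left(k,L \right)} = k + L k^{2}$ ($Q{\left(k,L \right)} = k k L + k = k^{2} L + k = L k^{2} + k = k + L k^{2}$)
$Q{\left(-347,X{\left(3 \right)} \right)} + h{\left(I{\left(-17,-4 \right)} \right)} = - 347 \left(1 + 19 \left(-347\right)\right) - 565 \left(4 - -4\right) = - 347 \left(1 - 6593\right) - 565 \left(4 + 4\right) = \left(-347\right) \left(-6592\right) - 4520 = 2287424 - 4520 = 2282904$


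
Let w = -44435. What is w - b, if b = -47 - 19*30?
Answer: -43818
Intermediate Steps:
b = -617 (b = -47 - 570 = -617)
w - b = -44435 - 1*(-617) = -44435 + 617 = -43818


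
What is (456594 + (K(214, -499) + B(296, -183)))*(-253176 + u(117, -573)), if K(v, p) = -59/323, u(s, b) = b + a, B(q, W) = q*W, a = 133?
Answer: -32965905227024/323 ≈ -1.0206e+11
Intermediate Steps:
B(q, W) = W*q
u(s, b) = 133 + b (u(s, b) = b + 133 = 133 + b)
K(v, p) = -59/323 (K(v, p) = -59*1/323 = -59/323)
(456594 + (K(214, -499) + B(296, -183)))*(-253176 + u(117, -573)) = (456594 + (-59/323 - 183*296))*(-253176 + (133 - 573)) = (456594 + (-59/323 - 54168))*(-253176 - 440) = (456594 - 17496323/323)*(-253616) = (129983539/323)*(-253616) = -32965905227024/323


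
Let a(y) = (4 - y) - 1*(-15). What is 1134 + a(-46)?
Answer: 1199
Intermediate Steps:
a(y) = 19 - y (a(y) = (4 - y) + 15 = 19 - y)
1134 + a(-46) = 1134 + (19 - 1*(-46)) = 1134 + (19 + 46) = 1134 + 65 = 1199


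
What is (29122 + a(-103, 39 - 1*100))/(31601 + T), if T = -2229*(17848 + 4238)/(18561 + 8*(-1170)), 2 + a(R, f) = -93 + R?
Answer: 88709908/80510369 ≈ 1.1018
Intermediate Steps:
a(R, f) = -95 + R (a(R, f) = -2 + (-93 + R) = -95 + R)
T = -16409898/3067 (T = -2229*22086/(18561 - 9360) = -2229/(9201*(1/22086)) = -2229/3067/7362 = -2229*7362/3067 = -16409898/3067 ≈ -5350.5)
(29122 + a(-103, 39 - 1*100))/(31601 + T) = (29122 + (-95 - 103))/(31601 - 16409898/3067) = (29122 - 198)/(80510369/3067) = 28924*(3067/80510369) = 88709908/80510369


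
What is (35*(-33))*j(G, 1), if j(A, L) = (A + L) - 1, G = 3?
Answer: -3465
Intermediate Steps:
j(A, L) = -1 + A + L
(35*(-33))*j(G, 1) = (35*(-33))*(-1 + 3 + 1) = -1155*3 = -3465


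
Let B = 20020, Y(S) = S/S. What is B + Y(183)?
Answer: 20021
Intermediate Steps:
Y(S) = 1
B + Y(183) = 20020 + 1 = 20021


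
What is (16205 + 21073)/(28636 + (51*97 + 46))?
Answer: 37278/33629 ≈ 1.1085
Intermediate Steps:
(16205 + 21073)/(28636 + (51*97 + 46)) = 37278/(28636 + (4947 + 46)) = 37278/(28636 + 4993) = 37278/33629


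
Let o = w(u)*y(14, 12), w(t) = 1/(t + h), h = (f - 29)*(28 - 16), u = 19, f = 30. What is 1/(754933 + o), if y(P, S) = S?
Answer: 31/23402935 ≈ 1.3246e-6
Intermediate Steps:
h = 12 (h = (30 - 29)*(28 - 16) = 1*12 = 12)
w(t) = 1/(12 + t) (w(t) = 1/(t + 12) = 1/(12 + t))
o = 12/31 (o = 12/(12 + 19) = 12/31 ≈ 0.38710)
1/(754933 + o) = 1/(754933 + 12/31) = 1/(23402935/31) = 31/23402935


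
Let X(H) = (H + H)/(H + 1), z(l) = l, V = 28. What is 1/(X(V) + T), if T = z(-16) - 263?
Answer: -29/8035 ≈ -0.0036092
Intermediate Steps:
X(H) = 2*H/(1 + H) (X(H) = (2*H)/(1 + H) = 2*H/(1 + H))
T = -279 (T = -16 - 263 = -279)
1/(X(V) + T) = 1/(2*28/(1 + 28) - 279) = 1/(2*28/29 - 279) = 1/(2*28*(1/29) - 279) = 1/(56/29 - 279) = 1/(-8035/29) = -29/8035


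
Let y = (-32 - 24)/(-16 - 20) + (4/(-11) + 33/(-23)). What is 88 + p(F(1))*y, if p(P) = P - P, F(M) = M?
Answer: 88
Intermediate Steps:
p(P) = 0
y = -553/2277 (y = -56/(-36) + (4*(-1/11) + 33*(-1/23)) = -56*(-1/36) + (-4/11 - 33/23) = 14/9 - 455/253 = -553/2277 ≈ -0.24286)
88 + p(F(1))*y = 88 + 0*(-553/2277) = 88 + 0 = 88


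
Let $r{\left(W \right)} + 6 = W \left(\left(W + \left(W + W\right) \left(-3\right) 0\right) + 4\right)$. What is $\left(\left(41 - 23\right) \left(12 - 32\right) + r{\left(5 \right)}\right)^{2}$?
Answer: $103041$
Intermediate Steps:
$r{\left(W \right)} = -6 + W \left(4 + W\right)$ ($r{\left(W \right)} = -6 + W \left(\left(W + \left(W + W\right) \left(-3\right) 0\right) + 4\right) = -6 + W \left(\left(W + 2 W \left(-3\right) 0\right) + 4\right) = -6 + W \left(\left(W + - 6 W 0\right) + 4\right) = -6 + W \left(\left(W + 0\right) + 4\right) = -6 + W \left(W + 4\right) = -6 + W \left(4 + W\right)$)
$\left(\left(41 - 23\right) \left(12 - 32\right) + r{\left(5 \right)}\right)^{2} = \left(\left(41 - 23\right) \left(12 - 32\right) + \left(-6 + 5^{2} + 4 \cdot 5\right)\right)^{2} = \left(18 \left(-20\right) + \left(-6 + 25 + 20\right)\right)^{2} = \left(-360 + 39\right)^{2} = \left(-321\right)^{2} = 103041$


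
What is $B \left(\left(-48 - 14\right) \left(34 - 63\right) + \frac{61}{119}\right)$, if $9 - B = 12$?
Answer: $- \frac{642069}{119} \approx -5395.5$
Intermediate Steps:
$B = -3$ ($B = 9 - 12 = -3$)
$B \left(\left(-48 - 14\right) \left(34 - 63\right) + \frac{61}{119}\right) = - 3 \left(\left(-48 - 14\right) \left(34 - 63\right) + \frac{61}{119}\right) = - 3 \left(\left(-62\right) \left(-29\right) + 61 \cdot \frac{1}{119}\right) = - 3 \left(1798 + \frac{61}{119}\right) = \left(-3\right) \frac{214023}{119} = - \frac{642069}{119}$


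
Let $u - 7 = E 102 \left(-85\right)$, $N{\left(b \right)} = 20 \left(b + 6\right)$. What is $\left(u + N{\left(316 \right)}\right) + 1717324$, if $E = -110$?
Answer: $2677471$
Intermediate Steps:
$N{\left(b \right)} = 120 + 20 b$ ($N{\left(b \right)} = 20 \left(6 + b\right) = 120 + 20 b$)
$u = 953707$ ($u = 7 + \left(-110\right) 102 \left(-85\right) = 7 - -953700 = 7 + 953700 = 953707$)
$\left(u + N{\left(316 \right)}\right) + 1717324 = \left(953707 + \left(120 + 20 \cdot 316\right)\right) + 1717324 = \left(953707 + \left(120 + 6320\right)\right) + 1717324 = \left(953707 + 6440\right) + 1717324 = 960147 + 1717324 = 2677471$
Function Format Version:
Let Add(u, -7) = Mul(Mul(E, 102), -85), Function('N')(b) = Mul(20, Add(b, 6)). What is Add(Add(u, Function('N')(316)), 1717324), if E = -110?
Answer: 2677471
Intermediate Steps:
Function('N')(b) = Add(120, Mul(20, b)) (Function('N')(b) = Mul(20, Add(6, b)) = Add(120, Mul(20, b)))
u = 953707 (u = Add(7, Mul(Mul(-110, 102), -85)) = Add(7, Mul(-11220, -85)) = Add(7, 953700) = 953707)
Add(Add(u, Function('N')(316)), 1717324) = Add(Add(953707, Add(120, Mul(20, 316))), 1717324) = Add(Add(953707, Add(120, 6320)), 1717324) = Add(Add(953707, 6440), 1717324) = Add(960147, 1717324) = 2677471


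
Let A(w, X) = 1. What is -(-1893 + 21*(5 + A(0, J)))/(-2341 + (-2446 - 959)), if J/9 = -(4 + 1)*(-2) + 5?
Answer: -1767/5746 ≈ -0.30752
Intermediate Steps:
J = 135 (J = 9*(-(4 + 1)*(-2) + 5) = 9*(-5*(-2) + 5) = 9*(-1*(-10) + 5) = 9*(10 + 5) = 9*15 = 135)
-(-1893 + 21*(5 + A(0, J)))/(-2341 + (-2446 - 959)) = -(-1893 + 21*(5 + 1))/(-2341 + (-2446 - 959)) = -(-1893 + 21*6)/(-2341 - 3405) = -(-1893 + 126)/(-5746) = -(-1767)*(-1)/5746 = -1*1767/5746 = -1767/5746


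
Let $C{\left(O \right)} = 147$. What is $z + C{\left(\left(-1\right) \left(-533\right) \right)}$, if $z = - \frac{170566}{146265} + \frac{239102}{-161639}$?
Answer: $\frac{3412850493541}{23642128335} \approx 144.35$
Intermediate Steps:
$z = - \frac{62542371704}{23642128335}$ ($z = \left(-170566\right) \frac{1}{146265} + 239102 \left(- \frac{1}{161639}\right) = - \frac{170566}{146265} - \frac{239102}{161639} = - \frac{62542371704}{23642128335} \approx -2.6454$)
$z + C{\left(\left(-1\right) \left(-533\right) \right)} = - \frac{62542371704}{23642128335} + 147 = \frac{3412850493541}{23642128335}$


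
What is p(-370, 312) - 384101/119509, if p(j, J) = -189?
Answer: -22971302/119509 ≈ -192.21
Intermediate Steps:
p(-370, 312) - 384101/119509 = -189 - 384101/119509 = -22971302/119509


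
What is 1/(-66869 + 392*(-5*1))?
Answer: -1/68829 ≈ -1.4529e-5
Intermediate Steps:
1/(-66869 + 392*(-5*1)) = 1/(-66869 + 392*(-5)) = 1/(-66869 - 1960) = 1/(-68829) = -1/68829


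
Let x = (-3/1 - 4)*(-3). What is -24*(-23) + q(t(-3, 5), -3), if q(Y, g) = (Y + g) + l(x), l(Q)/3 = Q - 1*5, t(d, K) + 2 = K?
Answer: 600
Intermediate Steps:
t(d, K) = -2 + K
x = 21 (x = (-3*1 - 4)*(-3) = (-3 - 4)*(-3) = -7*(-3) = 21)
l(Q) = -15 + 3*Q (l(Q) = 3*(Q - 1*5) = 3*(Q - 5) = 3*(-5 + Q) = -15 + 3*Q)
q(Y, g) = 48 + Y + g (q(Y, g) = (Y + g) + (-15 + 3*21) = (Y + g) + (-15 + 63) = (Y + g) + 48 = 48 + Y + g)
-24*(-23) + q(t(-3, 5), -3) = -24*(-23) + (48 + (-2 + 5) - 3) = 552 + (48 + 3 - 3) = 552 + 48 = 600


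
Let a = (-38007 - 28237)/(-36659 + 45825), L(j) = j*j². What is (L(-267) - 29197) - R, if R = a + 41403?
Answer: -87557095707/4583 ≈ -1.9105e+7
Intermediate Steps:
L(j) = j³
a = -33122/4583 (a = -66244/9166 = -66244*1/9166 = -33122/4583 ≈ -7.2271)
R = 189716827/4583 (R = -33122/4583 + 41403 = 189716827/4583 ≈ 41396.)
(L(-267) - 29197) - R = ((-267)³ - 29197) - 1*189716827/4583 = (-19034163 - 29197) - 189716827/4583 = -19063360 - 189716827/4583 = -87557095707/4583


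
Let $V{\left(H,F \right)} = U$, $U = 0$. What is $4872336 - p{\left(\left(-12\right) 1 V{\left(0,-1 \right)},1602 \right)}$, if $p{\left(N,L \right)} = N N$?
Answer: $4872336$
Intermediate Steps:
$V{\left(H,F \right)} = 0$
$p{\left(N,L \right)} = N^{2}$
$4872336 - p{\left(\left(-12\right) 1 V{\left(0,-1 \right)},1602 \right)} = 4872336 - \left(\left(-12\right) 1 \cdot 0\right)^{2} = 4872336 - \left(\left(-12\right) 0\right)^{2} = 4872336 - 0^{2} = 4872336 - 0 = 4872336 + 0 = 4872336$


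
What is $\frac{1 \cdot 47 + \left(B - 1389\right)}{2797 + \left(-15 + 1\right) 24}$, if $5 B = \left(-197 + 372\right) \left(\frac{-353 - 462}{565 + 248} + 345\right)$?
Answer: $\frac{378148}{86991} \approx 4.347$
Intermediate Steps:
$B = \frac{9788450}{813}$ ($B = \frac{\left(-197 + 372\right) \left(\frac{-353 - 462}{565 + 248} + 345\right)}{5} = \frac{175 \left(- \frac{815}{813} + 345\right)}{5} = \frac{175 \cdot \frac{279670}{813}}{5} = \frac{1}{5} \cdot \frac{48942250}{813} = \frac{9788450}{813} \approx 12040.0$)
$\frac{1 \cdot 47 + \left(B - 1389\right)}{2797 + \left(-15 + 1\right) 24} = \frac{1 \cdot 47 + \left(\frac{9788450}{813} - 1389\right)}{2797 + \left(-15 + 1\right) 24} = \frac{47 + \left(\frac{9788450}{813} - 1389\right)}{2797 - 336} = \frac{47 + \frac{8659193}{813}}{2797 - 336} = \frac{8697404}{813 \cdot 2461} = \frac{8697404}{813} \cdot \frac{1}{2461} = \frac{378148}{86991}$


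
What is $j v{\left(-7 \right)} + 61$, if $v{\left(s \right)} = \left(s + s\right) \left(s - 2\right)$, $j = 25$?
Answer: $3211$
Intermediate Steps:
$v{\left(s \right)} = 2 s \left(-2 + s\right)$
$j v{\left(-7 \right)} + 61 = 25 \cdot 2 \left(-7\right) \left(-2 - 7\right) + 61 = 25 \cdot 2 \left(-7\right) \left(-9\right) + 61 = 25 \cdot 126 + 61 = 3150 + 61 = 3211$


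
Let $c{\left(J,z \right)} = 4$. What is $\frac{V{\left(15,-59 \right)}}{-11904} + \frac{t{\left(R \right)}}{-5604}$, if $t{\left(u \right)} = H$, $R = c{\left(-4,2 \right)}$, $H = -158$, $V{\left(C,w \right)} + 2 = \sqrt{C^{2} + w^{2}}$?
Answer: $\frac{78835}{2779584} - \frac{\sqrt{3706}}{11904} \approx 0.023248$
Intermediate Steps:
$V{\left(C,w \right)} = -2 + \sqrt{C^{2} + w^{2}}$
$R = 4$
$t{\left(u \right)} = -158$
$\frac{V{\left(15,-59 \right)}}{-11904} + \frac{t{\left(R \right)}}{-5604} = \frac{-2 + \sqrt{15^{2} + \left(-59\right)^{2}}}{-11904} - \frac{158}{-5604} = \left(-2 + \sqrt{225 + 3481}\right) \left(- \frac{1}{11904}\right) - - \frac{79}{2802} = \left(-2 + \sqrt{3706}\right) \left(- \frac{1}{11904}\right) + \frac{79}{2802} = \left(\frac{1}{5952} - \frac{\sqrt{3706}}{11904}\right) + \frac{79}{2802} = \frac{78835}{2779584} - \frac{\sqrt{3706}}{11904}$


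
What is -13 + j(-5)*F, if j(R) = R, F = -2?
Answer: -3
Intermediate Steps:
-13 + j(-5)*F = -13 - 5*(-2) = -13 + 10 = -3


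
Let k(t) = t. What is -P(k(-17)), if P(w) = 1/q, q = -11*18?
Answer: 1/198 ≈ 0.0050505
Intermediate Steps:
q = -198
P(w) = -1/198 (P(w) = 1/(-198) = -1/198)
-P(k(-17)) = -1*(-1/198) = 1/198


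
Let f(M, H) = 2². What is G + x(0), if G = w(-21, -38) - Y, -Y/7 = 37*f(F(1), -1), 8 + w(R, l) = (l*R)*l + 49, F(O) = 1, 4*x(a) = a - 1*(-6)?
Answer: -58491/2 ≈ -29246.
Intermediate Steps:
x(a) = 3/2 + a/4 (x(a) = (a - 1*(-6))/4 = (a + 6)/4 = (6 + a)/4 = 3/2 + a/4)
w(R, l) = 41 + R*l² (w(R, l) = -8 + ((l*R)*l + 49) = -8 + ((R*l)*l + 49) = -8 + (R*l² + 49) = -8 + (49 + R*l²) = 41 + R*l²)
f(M, H) = 4
Y = -1036 (Y = -259*4 = -7*148 = -1036)
G = -29247 (G = (41 - 21*(-38)²) - 1*(-1036) = (41 - 21*1444) + 1036 = (41 - 30324) + 1036 = -30283 + 1036 = -29247)
G + x(0) = -29247 + (3/2 + (¼)*0) = -29247 + (3/2 + 0) = -29247 + 3/2 = -58491/2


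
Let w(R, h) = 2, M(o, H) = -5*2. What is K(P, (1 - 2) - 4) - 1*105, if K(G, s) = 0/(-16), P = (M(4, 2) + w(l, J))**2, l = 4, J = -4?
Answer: -105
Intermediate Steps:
M(o, H) = -10
P = 64 (P = (-10 + 2)**2 = (-8)**2 = 64)
K(G, s) = 0 (K(G, s) = 0*(-1/16) = 0)
K(P, (1 - 2) - 4) - 1*105 = 0 - 1*105 = 0 - 105 = -105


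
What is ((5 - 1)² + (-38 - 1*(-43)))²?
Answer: 441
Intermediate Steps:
((5 - 1)² + (-38 - 1*(-43)))² = (4² + (-38 + 43))² = (16 + 5)² = 21² = 441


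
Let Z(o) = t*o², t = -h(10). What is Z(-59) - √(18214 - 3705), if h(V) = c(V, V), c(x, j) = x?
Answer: -34810 - √14509 ≈ -34930.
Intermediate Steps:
h(V) = V
t = -10 (t = -1*10 = -10)
Z(o) = -10*o²
Z(-59) - √(18214 - 3705) = -10*(-59)² - √(18214 - 3705) = -10*3481 - √14509 = -34810 - √14509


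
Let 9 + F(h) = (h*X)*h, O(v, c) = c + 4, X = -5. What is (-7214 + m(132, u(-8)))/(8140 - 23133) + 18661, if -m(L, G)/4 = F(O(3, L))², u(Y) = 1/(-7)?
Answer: 34496652071/14993 ≈ 2.3009e+6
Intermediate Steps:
u(Y) = -⅐
O(v, c) = 4 + c
F(h) = -9 - 5*h² (F(h) = -9 + (h*(-5))*h = -9 + (-5*h)*h = -9 - 5*h²)
m(L, G) = -4*(-9 - 5*(4 + L)²)²
(-7214 + m(132, u(-8)))/(8140 - 23133) + 18661 = (-7214 - 4*(9 + 5*(4 + 132)²)²)/(8140 - 23133) + 18661 = (-7214 - 4*(9 + 5*136²)²)/(-14993) + 18661 = (-7214 - 4*(9 + 5*18496)²)*(-1/14993) + 18661 = (-7214 - 4*(9 + 92480)²)*(-1/14993) + 18661 = (-7214 - 4*92489²)*(-1/14993) + 18661 = (-7214 - 4*8554215121)*(-1/14993) + 18661 = (-7214 - 34216860484)*(-1/14993) + 18661 = -34216867698*(-1/14993) + 18661 = 34216867698/14993 + 18661 = 34496652071/14993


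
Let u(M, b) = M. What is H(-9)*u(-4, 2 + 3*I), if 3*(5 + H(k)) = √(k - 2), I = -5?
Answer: 20 - 4*I*√11/3 ≈ 20.0 - 4.4222*I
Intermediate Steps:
H(k) = -5 + √(-2 + k)/3 (H(k) = -5 + √(k - 2)/3 = -5 + √(-2 + k)/3)
H(-9)*u(-4, 2 + 3*I) = (-5 + √(-2 - 9)/3)*(-4) = (-5 + √(-11)/3)*(-4) = (-5 + (I*√11)/3)*(-4) = (-5 + I*√11/3)*(-4) = 20 - 4*I*√11/3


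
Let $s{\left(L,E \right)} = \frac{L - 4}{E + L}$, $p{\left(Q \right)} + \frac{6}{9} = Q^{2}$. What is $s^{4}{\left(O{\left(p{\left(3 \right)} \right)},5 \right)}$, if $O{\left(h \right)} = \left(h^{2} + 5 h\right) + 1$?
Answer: $\frac{896295799441}{1234134359056} \approx 0.72625$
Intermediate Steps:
$p{\left(Q \right)} = - \frac{2}{3} + Q^{2}$
$O{\left(h \right)} = 1 + h^{2} + 5 h$
$s{\left(L,E \right)} = \frac{-4 + L}{E + L}$
$s^{4}{\left(O{\left(p{\left(3 \right)} \right)},5 \right)} = \left(\frac{-4 + \left(1 + \left(- \frac{2}{3} + 3^{2}\right)^{2} + 5 \left(- \frac{2}{3} + 3^{2}\right)\right)}{5 + \left(1 + \left(- \frac{2}{3} + 3^{2}\right)^{2} + 5 \left(- \frac{2}{3} + 3^{2}\right)\right)}\right)^{4} = \left(\frac{-4 + \left(1 + \left(- \frac{2}{3} + 9\right)^{2} + 5 \left(- \frac{2}{3} + 9\right)\right)}{5 + \left(1 + \left(- \frac{2}{3} + 9\right)^{2} + 5 \left(- \frac{2}{3} + 9\right)\right)}\right)^{4} = \left(\frac{-4 + \left(1 + \left(\frac{25}{3}\right)^{2} + 5 \cdot \frac{25}{3}\right)}{5 + \left(1 + \left(\frac{25}{3}\right)^{2} + 5 \cdot \frac{25}{3}\right)}\right)^{4} = \left(\frac{-4 + \left(1 + \frac{625}{9} + \frac{125}{3}\right)}{5 + \left(1 + \frac{625}{9} + \frac{125}{3}\right)}\right)^{4} = \left(\frac{-4 + \frac{1009}{9}}{5 + \frac{1009}{9}}\right)^{4} = \left(\frac{1}{\frac{1054}{9}} \cdot \frac{973}{9}\right)^{4} = \left(\frac{9}{1054} \cdot \frac{973}{9}\right)^{4} = \left(\frac{973}{1054}\right)^{4} = \frac{896295799441}{1234134359056}$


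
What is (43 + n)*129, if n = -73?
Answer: -3870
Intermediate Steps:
(43 + n)*129 = (43 - 73)*129 = -30*129 = -3870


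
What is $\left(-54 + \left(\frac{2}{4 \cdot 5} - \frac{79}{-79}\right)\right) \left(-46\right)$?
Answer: $\frac{12167}{5} \approx 2433.4$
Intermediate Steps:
$\left(-54 + \left(\frac{2}{4 \cdot 5} - \frac{79}{-79}\right)\right) \left(-46\right) = \left(-54 + \left(\frac{2}{20} - -1\right)\right) \left(-46\right) = \left(-54 + \left(2 \cdot \frac{1}{20} + 1\right)\right) \left(-46\right) = \left(-54 + \left(\frac{1}{10} + 1\right)\right) \left(-46\right) = \left(-54 + \frac{11}{10}\right) \left(-46\right) = \left(- \frac{529}{10}\right) \left(-46\right) = \frac{12167}{5}$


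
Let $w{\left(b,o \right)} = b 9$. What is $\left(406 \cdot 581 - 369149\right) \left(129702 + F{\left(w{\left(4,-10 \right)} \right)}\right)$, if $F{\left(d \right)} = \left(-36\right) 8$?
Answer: $-17246097882$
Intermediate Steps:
$w{\left(b,o \right)} = 9 b$
$F{\left(d \right)} = -288$
$\left(406 \cdot 581 - 369149\right) \left(129702 + F{\left(w{\left(4,-10 \right)} \right)}\right) = \left(406 \cdot 581 - 369149\right) \left(129702 - 288\right) = \left(235886 - 369149\right) 129414 = \left(-133263\right) 129414 = -17246097882$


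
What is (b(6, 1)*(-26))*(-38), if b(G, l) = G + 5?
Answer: 10868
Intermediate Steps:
b(G, l) = 5 + G
(b(6, 1)*(-26))*(-38) = ((5 + 6)*(-26))*(-38) = (11*(-26))*(-38) = -286*(-38) = 10868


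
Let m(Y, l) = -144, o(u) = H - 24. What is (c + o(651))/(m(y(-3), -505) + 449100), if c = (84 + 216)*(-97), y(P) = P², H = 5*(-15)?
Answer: -9733/149652 ≈ -0.065037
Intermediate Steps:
H = -75
o(u) = -99 (o(u) = -75 - 24 = -99)
c = -29100 (c = 300*(-97) = -29100)
(c + o(651))/(m(y(-3), -505) + 449100) = (-29100 - 99)/(-144 + 449100) = -29199/448956 = -29199*1/448956 = -9733/149652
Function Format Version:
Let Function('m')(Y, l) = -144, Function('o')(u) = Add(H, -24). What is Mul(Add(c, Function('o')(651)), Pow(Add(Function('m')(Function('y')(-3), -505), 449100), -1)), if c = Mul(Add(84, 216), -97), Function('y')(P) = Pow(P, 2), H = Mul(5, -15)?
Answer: Rational(-9733, 149652) ≈ -0.065037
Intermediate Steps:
H = -75
Function('o')(u) = -99 (Function('o')(u) = Add(-75, -24) = -99)
c = -29100 (c = Mul(300, -97) = -29100)
Mul(Add(c, Function('o')(651)), Pow(Add(Function('m')(Function('y')(-3), -505), 449100), -1)) = Mul(Add(-29100, -99), Pow(Add(-144, 449100), -1)) = Mul(-29199, Pow(448956, -1)) = Mul(-29199, Rational(1, 448956)) = Rational(-9733, 149652)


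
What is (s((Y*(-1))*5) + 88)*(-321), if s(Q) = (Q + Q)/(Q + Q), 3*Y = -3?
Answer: -28569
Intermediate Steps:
Y = -1 (Y = (1/3)*(-3) = -1)
s(Q) = 1 (s(Q) = (2*Q)/((2*Q)) = (2*Q)*(1/(2*Q)) = 1)
(s((Y*(-1))*5) + 88)*(-321) = (1 + 88)*(-321) = 89*(-321) = -28569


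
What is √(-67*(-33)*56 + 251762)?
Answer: √375578 ≈ 612.84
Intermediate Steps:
√(-67*(-33)*56 + 251762) = √(2211*56 + 251762) = √(123816 + 251762) = √375578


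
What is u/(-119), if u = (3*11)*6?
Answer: -198/119 ≈ -1.6639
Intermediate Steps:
u = 198 (u = 33*6 = 198)
u/(-119) = 198/(-119) = 198*(-1/119) = -198/119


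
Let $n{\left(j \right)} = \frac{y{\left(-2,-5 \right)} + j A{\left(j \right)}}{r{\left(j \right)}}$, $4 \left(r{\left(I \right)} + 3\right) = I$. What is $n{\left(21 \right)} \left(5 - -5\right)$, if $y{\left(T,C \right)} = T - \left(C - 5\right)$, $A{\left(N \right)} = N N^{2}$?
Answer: $\frac{7779560}{9} \approx 8.644 \cdot 10^{5}$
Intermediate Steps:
$A{\left(N \right)} = N^{3}$
$y{\left(T,C \right)} = 5 + T - C$ ($y{\left(T,C \right)} = T - \left(-5 + C\right) = 5 + T - C$)
$r{\left(I \right)} = -3 + \frac{I}{4}$
$n{\left(j \right)} = \frac{8 + j^{4}}{-3 + \frac{j}{4}}$ ($n{\left(j \right)} = \frac{\left(5 - 2 - -5\right) + j j^{3}}{-3 + \frac{j}{4}} = \frac{\left(5 - 2 + 5\right) + j^{4}}{-3 + \frac{j}{4}} = \frac{8 + j^{4}}{-3 + \frac{j}{4}}$)
$n{\left(21 \right)} \left(5 - -5\right) = \frac{4 \left(8 + 21^{4}\right)}{-12 + 21} \left(5 - -5\right) = \frac{4 \left(8 + 194481\right)}{9} \left(5 + 5\right) = 4 \cdot \frac{1}{9} \cdot 194489 \cdot 10 = \frac{777956}{9} \cdot 10 = \frac{7779560}{9}$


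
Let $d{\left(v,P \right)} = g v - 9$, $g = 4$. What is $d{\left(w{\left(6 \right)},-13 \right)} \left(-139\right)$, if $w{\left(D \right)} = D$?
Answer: $-2085$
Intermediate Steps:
$d{\left(v,P \right)} = -9 + 4 v$ ($d{\left(v,P \right)} = 4 v - 9 = -9 + 4 v$)
$d{\left(w{\left(6 \right)},-13 \right)} \left(-139\right) = \left(-9 + 4 \cdot 6\right) \left(-139\right) = \left(-9 + 24\right) \left(-139\right) = 15 \left(-139\right) = -2085$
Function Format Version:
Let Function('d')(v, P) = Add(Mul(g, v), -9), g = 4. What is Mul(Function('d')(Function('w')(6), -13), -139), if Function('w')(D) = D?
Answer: -2085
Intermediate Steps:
Function('d')(v, P) = Add(-9, Mul(4, v)) (Function('d')(v, P) = Add(Mul(4, v), -9) = Add(-9, Mul(4, v)))
Mul(Function('d')(Function('w')(6), -13), -139) = Mul(Add(-9, Mul(4, 6)), -139) = Mul(Add(-9, 24), -139) = Mul(15, -139) = -2085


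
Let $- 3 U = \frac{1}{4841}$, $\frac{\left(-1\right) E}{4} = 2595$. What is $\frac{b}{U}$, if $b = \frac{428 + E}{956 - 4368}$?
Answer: $- \frac{36133224}{853} \approx -42360.0$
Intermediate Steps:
$E = -10380$ ($E = \left(-4\right) 2595 = -10380$)
$b = \frac{2488}{853}$ ($b = \frac{428 - 10380}{956 - 4368} = - \frac{9952}{-3412} = \left(-9952\right) \left(- \frac{1}{3412}\right) = \frac{2488}{853} \approx 2.9168$)
$U = - \frac{1}{14523}$ ($U = - \frac{1}{3 \cdot 4841} = \left(- \frac{1}{3}\right) \frac{1}{4841} = - \frac{1}{14523} \approx -6.8856 \cdot 10^{-5}$)
$\frac{b}{U} = \frac{2488}{853 \left(- \frac{1}{14523}\right)} = \frac{2488}{853} \left(-14523\right) = - \frac{36133224}{853}$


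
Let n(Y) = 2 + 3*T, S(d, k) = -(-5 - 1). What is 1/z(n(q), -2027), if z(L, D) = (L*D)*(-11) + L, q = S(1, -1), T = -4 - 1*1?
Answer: -1/289874 ≈ -3.4498e-6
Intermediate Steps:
T = -5 (T = -4 - 1 = -5)
S(d, k) = 6 (S(d, k) = -1*(-6) = 6)
q = 6
n(Y) = -13 (n(Y) = 2 + 3*(-5) = 2 - 15 = -13)
z(L, D) = L - 11*D*L (z(L, D) = (D*L)*(-11) + L = -11*D*L + L = L - 11*D*L)
1/z(n(q), -2027) = 1/(-13*(1 - 11*(-2027))) = 1/(-13*(1 + 22297)) = 1/(-13*22298) = 1/(-289874) = -1/289874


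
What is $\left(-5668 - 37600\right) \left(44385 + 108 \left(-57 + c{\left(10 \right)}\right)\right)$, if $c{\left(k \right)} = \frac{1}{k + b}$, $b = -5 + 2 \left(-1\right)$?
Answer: $-1655650020$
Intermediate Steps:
$b = -7$ ($b = -5 - 2 = -7$)
$c{\left(k \right)} = \frac{1}{-7 + k}$ ($c{\left(k \right)} = \frac{1}{k - 7} = \frac{1}{-7 + k}$)
$\left(-5668 - 37600\right) \left(44385 + 108 \left(-57 + c{\left(10 \right)}\right)\right) = \left(-5668 - 37600\right) \left(44385 + 108 \left(-57 + \frac{1}{-7 + 10}\right)\right) = - 43268 \left(44385 + 108 \left(-57 + \frac{1}{3}\right)\right) = - 43268 \left(44385 + 108 \left(- \frac{170}{3}\right)\right) = - 43268 \left(44385 - 6120\right) = \left(-43268\right) 38265 = -1655650020$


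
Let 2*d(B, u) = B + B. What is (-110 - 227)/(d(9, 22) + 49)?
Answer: -337/58 ≈ -5.8103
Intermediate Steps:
d(B, u) = B (d(B, u) = (B + B)/2 = (2*B)/2 = B)
(-110 - 227)/(d(9, 22) + 49) = (-110 - 227)/(9 + 49) = -337/58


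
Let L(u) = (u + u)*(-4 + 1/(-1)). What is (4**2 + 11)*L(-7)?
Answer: 1890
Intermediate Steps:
L(u) = -10*u (L(u) = (2*u)*(-4 - 1) = (2*u)*(-5) = -10*u)
(4**2 + 11)*L(-7) = (4**2 + 11)*(-10*(-7)) = (16 + 11)*70 = 27*70 = 1890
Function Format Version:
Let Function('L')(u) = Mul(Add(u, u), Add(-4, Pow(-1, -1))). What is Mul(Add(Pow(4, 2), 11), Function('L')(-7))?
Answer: 1890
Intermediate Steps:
Function('L')(u) = Mul(-10, u) (Function('L')(u) = Mul(Mul(2, u), Add(-4, -1)) = Mul(Mul(2, u), -5) = Mul(-10, u))
Mul(Add(Pow(4, 2), 11), Function('L')(-7)) = Mul(Add(Pow(4, 2), 11), Mul(-10, -7)) = Mul(Add(16, 11), 70) = Mul(27, 70) = 1890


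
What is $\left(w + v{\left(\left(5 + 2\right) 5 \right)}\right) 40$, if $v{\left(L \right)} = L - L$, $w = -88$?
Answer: $-3520$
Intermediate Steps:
$v{\left(L \right)} = 0$
$\left(w + v{\left(\left(5 + 2\right) 5 \right)}\right) 40 = \left(-88 + 0\right) 40 = \left(-88\right) 40 = -3520$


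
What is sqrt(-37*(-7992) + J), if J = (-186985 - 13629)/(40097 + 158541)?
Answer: sqrt(2916892288791811)/99319 ≈ 543.79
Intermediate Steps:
J = -100307/99319 (J = -200614/198638 = -200614*1/198638 = -100307/99319 ≈ -1.0099)
sqrt(-37*(-7992) + J) = sqrt(-37*(-7992) - 100307/99319) = sqrt(295704 - 100307/99319) = sqrt(29368925269/99319) = sqrt(2916892288791811)/99319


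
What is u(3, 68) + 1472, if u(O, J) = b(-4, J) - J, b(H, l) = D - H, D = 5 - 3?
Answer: 1410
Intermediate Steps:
D = 2
b(H, l) = 2 - H
u(O, J) = 6 - J (u(O, J) = (2 - 1*(-4)) - J = (2 + 4) - J = 6 - J)
u(3, 68) + 1472 = (6 - 1*68) + 1472 = (6 - 68) + 1472 = -62 + 1472 = 1410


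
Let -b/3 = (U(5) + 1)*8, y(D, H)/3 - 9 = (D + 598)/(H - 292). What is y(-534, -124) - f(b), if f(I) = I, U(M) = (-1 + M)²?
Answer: 5649/13 ≈ 434.54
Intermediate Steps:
y(D, H) = 27 + 3*(598 + D)/(-292 + H) (y(D, H) = 27 + 3*((D + 598)/(H - 292)) = 27 + 3*((598 + D)/(-292 + H)) = 27 + 3*(598 + D)/(-292 + H))
b = -408 (b = -3*((-1 + 5)² + 1)*8 = -3*(4² + 1)*8 = -3*(16 + 1)*8 = -51*8 = -3*136 = -408)
y(-534, -124) - f(b) = 3*(-2030 - 534 + 9*(-124))/(-292 - 124) - 1*(-408) = 3*(-2030 - 534 - 1116)/(-416) + 408 = 3*(-1/416)*(-3680) + 408 = 345/13 + 408 = 5649/13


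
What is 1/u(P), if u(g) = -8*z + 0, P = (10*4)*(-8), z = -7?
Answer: 1/56 ≈ 0.017857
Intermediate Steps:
P = -320 (P = 40*(-8) = -320)
u(g) = 56 (u(g) = -8*(-7) + 0 = 56 + 0 = 56)
1/u(P) = 1/56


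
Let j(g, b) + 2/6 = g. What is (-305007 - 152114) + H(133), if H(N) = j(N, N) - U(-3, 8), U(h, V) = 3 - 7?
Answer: -1370953/3 ≈ -4.5698e+5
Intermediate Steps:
j(g, b) = -⅓ + g
U(h, V) = -4
H(N) = 11/3 + N (H(N) = (-⅓ + N) - 1*(-4) = (-⅓ + N) + 4 = 11/3 + N)
(-305007 - 152114) + H(133) = (-305007 - 152114) + (11/3 + 133) = -457121 + 410/3 = -1370953/3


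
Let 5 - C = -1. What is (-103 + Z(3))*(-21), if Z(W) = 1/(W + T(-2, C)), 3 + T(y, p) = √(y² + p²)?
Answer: 2163 - 21*√10/20 ≈ 2159.7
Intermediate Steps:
C = 6 (C = 5 - 1*(-1) = 5 + 1 = 6)
T(y, p) = -3 + √(p² + y²) (T(y, p) = -3 + √(y² + p²) = -3 + √(p² + y²))
Z(W) = 1/(-3 + W + 2*√10) (Z(W) = 1/(W + (-3 + √(6² + (-2)²))) = 1/(W + (-3 + √(36 + 4))) = 1/(W + (-3 + √40)) = 1/(W + (-3 + 2*√10)) = 1/(-3 + W + 2*√10))
(-103 + Z(3))*(-21) = (-103 + 1/(-3 + 3 + 2*√10))*(-21) = (-103 + 1/(2*√10))*(-21) = (-103 + √10/20)*(-21) = 2163 - 21*√10/20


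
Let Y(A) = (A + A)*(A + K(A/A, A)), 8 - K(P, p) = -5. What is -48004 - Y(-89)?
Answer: -61532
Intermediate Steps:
K(P, p) = 13 (K(P, p) = 8 - 1*(-5) = 8 + 5 = 13)
Y(A) = 2*A*(13 + A) (Y(A) = (A + A)*(A + 13) = (2*A)*(13 + A) = 2*A*(13 + A))
-48004 - Y(-89) = -48004 - 2*(-89)*(13 - 89) = -48004 - 2*(-89)*(-76) = -48004 - 1*13528 = -48004 - 13528 = -61532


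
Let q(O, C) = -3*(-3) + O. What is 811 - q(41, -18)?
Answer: 761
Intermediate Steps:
q(O, C) = 9 + O
811 - q(41, -18) = 811 - (9 + 41) = 811 - 1*50 = 811 - 50 = 761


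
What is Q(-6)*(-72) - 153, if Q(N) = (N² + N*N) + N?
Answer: -4905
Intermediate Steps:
Q(N) = N + 2*N² (Q(N) = (N² + N²) + N = 2*N² + N = N + 2*N²)
Q(-6)*(-72) - 153 = -6*(1 + 2*(-6))*(-72) - 153 = -6*(1 - 12)*(-72) - 153 = -6*(-11)*(-72) - 153 = 66*(-72) - 153 = -4752 - 153 = -4905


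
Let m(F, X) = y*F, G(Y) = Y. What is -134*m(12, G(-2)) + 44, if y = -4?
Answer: 6476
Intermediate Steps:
m(F, X) = -4*F
-134*m(12, G(-2)) + 44 = -(-536)*12 + 44 = -134*(-48) + 44 = 6432 + 44 = 6476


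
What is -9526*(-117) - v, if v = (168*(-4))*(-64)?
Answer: 1071534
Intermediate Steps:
v = 43008 (v = -672*(-64) = 43008)
-9526*(-117) - v = -9526*(-117) - 1*43008 = 1114542 - 43008 = 1071534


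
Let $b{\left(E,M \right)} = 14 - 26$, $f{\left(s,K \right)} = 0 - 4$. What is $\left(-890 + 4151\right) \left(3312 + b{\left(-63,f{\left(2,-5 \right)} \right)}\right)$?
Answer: $10761300$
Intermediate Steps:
$f{\left(s,K \right)} = -4$
$b{\left(E,M \right)} = -12$ ($b{\left(E,M \right)} = 14 - 26 = -12$)
$\left(-890 + 4151\right) \left(3312 + b{\left(-63,f{\left(2,-5 \right)} \right)}\right) = \left(-890 + 4151\right) \left(3312 - 12\right) = 3261 \cdot 3300 = 10761300$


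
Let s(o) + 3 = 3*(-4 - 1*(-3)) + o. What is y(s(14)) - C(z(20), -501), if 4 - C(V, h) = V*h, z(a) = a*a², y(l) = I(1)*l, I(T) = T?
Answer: -4007996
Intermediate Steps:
s(o) = -6 + o (s(o) = -3 + (3*(-4 - 1*(-3)) + o) = -3 + (3*(-4 + 3) + o) = -3 + (3*(-1) + o) = -3 + (-3 + o) = -6 + o)
y(l) = l (y(l) = 1*l = l)
z(a) = a³
C(V, h) = 4 - V*h
y(s(14)) - C(z(20), -501) = (-6 + 14) - (4 - 1*20³*(-501)) = 8 - (4 - 1*8000*(-501)) = 8 - (4 + 4008000) = 8 - 1*4008004 = 8 - 4008004 = -4007996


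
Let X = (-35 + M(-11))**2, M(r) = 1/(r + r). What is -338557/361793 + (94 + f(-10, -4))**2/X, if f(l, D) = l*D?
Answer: 2942983710635/215064592713 ≈ 13.684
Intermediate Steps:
M(r) = 1/(2*r)
f(l, D) = D*l
X = 594441/484 (X = (-35 + (1/2)/(-11))**2 = (-35 + (1/2)*(-1/11))**2 = (-35 - 1/22)**2 = (-771/22)**2 = 594441/484 ≈ 1228.2)
-338557/361793 + (94 + f(-10, -4))**2/X = -338557/361793 + (94 - 4*(-10))**2/(594441/484) = -338557*1/361793 + (94 + 40)**2*(484/594441) = -338557/361793 + 134**2*(484/594441) = -338557/361793 + 17956*(484/594441) = -338557/361793 + 8690704/594441 = 2942983710635/215064592713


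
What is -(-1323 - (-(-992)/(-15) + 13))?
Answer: 19048/15 ≈ 1269.9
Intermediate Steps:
-(-1323 - (-(-992)/(-15) + 13)) = -(-1323 - (-(-992)*(-1)/15 + 13)) = -(-1323 - (-31*32/15 + 13)) = -(-1323 - (-992/15 + 13)) = -(-1323 - 1*(-797/15)) = -(-1323 + 797/15) = -1*(-19048/15) = 19048/15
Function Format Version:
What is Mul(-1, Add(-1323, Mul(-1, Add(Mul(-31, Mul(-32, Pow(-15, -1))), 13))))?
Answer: Rational(19048, 15) ≈ 1269.9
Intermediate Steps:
Mul(-1, Add(-1323, Mul(-1, Add(Mul(-31, Mul(-32, Pow(-15, -1))), 13)))) = Mul(-1, Add(-1323, Mul(-1, Add(Mul(-31, Mul(-32, Rational(-1, 15))), 13)))) = Mul(-1, Add(-1323, Mul(-1, Add(Mul(-31, Rational(32, 15)), 13)))) = Mul(-1, Add(-1323, Mul(-1, Add(Rational(-992, 15), 13)))) = Mul(-1, Add(-1323, Mul(-1, Rational(-797, 15)))) = Mul(-1, Add(-1323, Rational(797, 15))) = Mul(-1, Rational(-19048, 15)) = Rational(19048, 15)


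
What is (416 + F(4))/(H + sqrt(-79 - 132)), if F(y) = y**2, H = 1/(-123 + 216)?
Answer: 10044/456235 - 934092*I*sqrt(211)/456235 ≈ 0.022015 - 29.74*I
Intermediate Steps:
H = 1/93 ≈ 0.010753
(416 + F(4))/(H + sqrt(-79 - 132)) = (416 + 4**2)/(1/93 + sqrt(-79 - 132)) = (416 + 16)/(1/93 + sqrt(-211)) = 432/(1/93 + I*sqrt(211))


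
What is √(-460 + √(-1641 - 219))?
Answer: √(-460 + 2*I*√465) ≈ 1.0043 + 21.471*I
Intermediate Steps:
√(-460 + √(-1641 - 219)) = √(-460 + √(-1860)) = √(-460 + 2*I*√465)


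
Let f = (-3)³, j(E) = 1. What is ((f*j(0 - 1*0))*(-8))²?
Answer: 46656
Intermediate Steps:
f = -27
((f*j(0 - 1*0))*(-8))² = (-27*1*(-8))² = (-27*(-8))² = 216² = 46656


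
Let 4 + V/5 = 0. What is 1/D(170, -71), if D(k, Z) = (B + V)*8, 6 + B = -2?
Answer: -1/224 ≈ -0.0044643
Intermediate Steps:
V = -20 (V = -20 + 5*0 = -20 + 0 = -20)
B = -8 (B = -6 - 2 = -8)
D(k, Z) = -224 (D(k, Z) = (-8 - 20)*8 = -28*8 = -224)
1/D(170, -71) = 1/(-224) = -1/224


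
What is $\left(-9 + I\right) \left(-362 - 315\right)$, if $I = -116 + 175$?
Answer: $-33850$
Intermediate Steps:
$I = 59$
$\left(-9 + I\right) \left(-362 - 315\right) = \left(-9 + 59\right) \left(-362 - 315\right) = 50 \left(-677\right) = -33850$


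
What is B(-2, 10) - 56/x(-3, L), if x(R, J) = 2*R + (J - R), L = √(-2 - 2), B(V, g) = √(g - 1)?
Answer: 207/13 + 112*I/13 ≈ 15.923 + 8.6154*I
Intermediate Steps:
B(V, g) = √(-1 + g)
L = 2*I (L = √(-4) = 2*I ≈ 2.0*I)
x(R, J) = J + R
B(-2, 10) - 56/x(-3, L) = √(-1 + 10) - 56/(2*I - 3) = √9 - 56/(-3 + 2*I) = 3 + ((-3 - 2*I)/13)*(-56) = 3 - 56*(-3 - 2*I)/13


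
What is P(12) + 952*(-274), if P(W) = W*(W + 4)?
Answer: -260656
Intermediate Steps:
P(W) = W*(4 + W)
P(12) + 952*(-274) = 12*(4 + 12) + 952*(-274) = 12*16 - 260848 = 192 - 260848 = -260656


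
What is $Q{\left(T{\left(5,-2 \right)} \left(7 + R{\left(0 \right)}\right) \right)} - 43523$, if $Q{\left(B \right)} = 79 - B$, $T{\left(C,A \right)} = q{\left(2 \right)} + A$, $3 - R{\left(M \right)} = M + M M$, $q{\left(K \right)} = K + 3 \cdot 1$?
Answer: $-43474$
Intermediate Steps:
$q{\left(K \right)} = 3 + K$ ($q{\left(K \right)} = K + 3 = 3 + K$)
$R{\left(M \right)} = 3 - M - M^{2}$ ($R{\left(M \right)} = 3 - \left(M + M M\right) = 3 - \left(M + M^{2}\right) = 3 - M - M^{2}$)
$T{\left(C,A \right)} = 5 + A$ ($T{\left(C,A \right)} = \left(3 + 2\right) + A = 5 + A$)
$Q{\left(T{\left(5,-2 \right)} \left(7 + R{\left(0 \right)}\right) \right)} - 43523 = \left(79 - \left(5 - 2\right) \left(7 - -3\right)\right) - 43523 = \left(79 - 3 \left(7 + \left(3 + 0 - 0\right)\right)\right) - 43523 = \left(79 - 3 \left(7 + \left(3 + 0 + 0\right)\right)\right) - 43523 = \left(79 - 3 \left(7 + 3\right)\right) - 43523 = \left(79 - 3 \cdot 10\right) - 43523 = \left(79 - 30\right) - 43523 = 49 - 43523 = -43474$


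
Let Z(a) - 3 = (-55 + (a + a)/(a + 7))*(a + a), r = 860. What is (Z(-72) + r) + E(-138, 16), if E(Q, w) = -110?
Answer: 543009/65 ≈ 8354.0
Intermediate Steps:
Z(a) = 3 + 2*a*(-55 + 2*a/(7 + a)) (Z(a) = 3 + (-55 + (a + a)/(a + 7))*(a + a) = 3 + (-55 + (2*a)/(7 + a))*(2*a) = 3 + (-55 + 2*a/(7 + a))*(2*a) = 3 + 2*a*(-55 + 2*a/(7 + a)))
(Z(-72) + r) + E(-138, 16) = ((21 - 767*(-72) - 106*(-72)²)/(7 - 72) + 860) - 110 = ((21 + 55224 - 106*5184)/(-65) + 860) - 110 = (-(21 + 55224 - 549504)/65 + 860) - 110 = (-1/65*(-494259) + 860) - 110 = (494259/65 + 860) - 110 = 550159/65 - 110 = 543009/65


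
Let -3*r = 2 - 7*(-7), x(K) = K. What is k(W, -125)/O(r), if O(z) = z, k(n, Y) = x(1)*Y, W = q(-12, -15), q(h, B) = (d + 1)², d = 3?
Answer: 125/17 ≈ 7.3529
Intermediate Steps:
q(h, B) = 16 (q(h, B) = (3 + 1)² = 4² = 16)
W = 16
r = -17 (r = -(2 - 7*(-7))/3 = -(2 + 49)/3 = -⅓*51 = -17)
k(n, Y) = Y (k(n, Y) = 1*Y = Y)
k(W, -125)/O(r) = -125/(-17) = -125*(-1/17) = 125/17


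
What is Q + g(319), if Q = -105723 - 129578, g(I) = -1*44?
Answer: -235345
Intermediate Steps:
g(I) = -44
Q = -235301
Q + g(319) = -235301 - 44 = -235345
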